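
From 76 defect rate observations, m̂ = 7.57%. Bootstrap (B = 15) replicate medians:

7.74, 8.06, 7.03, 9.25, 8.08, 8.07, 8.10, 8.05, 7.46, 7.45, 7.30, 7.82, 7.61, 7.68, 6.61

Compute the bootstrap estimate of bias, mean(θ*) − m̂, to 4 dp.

mean(θ*) = (7.74 + 8.06 + 7.03 + 9.25 + 8.08 + 8.07 + 8.10 + 8.05 + 7.46 + 7.45 + 7.30 + 7.82 + 7.61 + 7.68 + 6.61) / 15 = 7.75400
bias = 7.75400 − 7.57

bias = +0.1840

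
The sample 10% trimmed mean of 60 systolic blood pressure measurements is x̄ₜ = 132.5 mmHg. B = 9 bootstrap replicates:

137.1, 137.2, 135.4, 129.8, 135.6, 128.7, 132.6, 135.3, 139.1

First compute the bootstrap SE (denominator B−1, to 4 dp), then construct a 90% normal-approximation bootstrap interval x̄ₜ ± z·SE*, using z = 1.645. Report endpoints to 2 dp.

Mean of replicates = 134.5333; sum of squared deviations = 97.2000; SE* = √(97.2000/8) = 3.4857
Margin = 1.645 × 3.4857 = 5.734
Interval: 132.5 ± 5.734

(126.77, 138.23)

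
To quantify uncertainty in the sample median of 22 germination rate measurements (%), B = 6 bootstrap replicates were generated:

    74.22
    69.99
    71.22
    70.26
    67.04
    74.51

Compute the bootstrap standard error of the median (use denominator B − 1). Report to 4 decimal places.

SE* = 2.8189

Bootstrap SE is the standard deviation of the 6 replicate medians.
Mean of replicates: (74.22 + 69.99 + 71.22 + 70.26 + 67.04 + 74.51) / 6 = 427.24000 / 6 = 71.20667
Sum of squared deviations: (+3.01333)² + (−1.21667)² + (+0.01333)² + (−0.94667)² + (−4.16667)² + (+3.30333)² = 39.72993
Variance = 39.72993 / 5 = 7.94599
SE* = √7.94599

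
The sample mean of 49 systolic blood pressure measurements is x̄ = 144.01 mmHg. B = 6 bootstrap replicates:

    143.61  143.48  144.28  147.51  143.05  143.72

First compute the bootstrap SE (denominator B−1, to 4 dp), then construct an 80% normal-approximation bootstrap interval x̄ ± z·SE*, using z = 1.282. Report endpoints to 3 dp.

Mean of replicates = 144.2750; sum of squared deviations = 13.3481; SE* = √(13.3481/5) = 1.6339
Margin = 1.282 × 1.6339 = 2.0947
Interval: 144.01 ± 2.0947

(141.915, 146.105)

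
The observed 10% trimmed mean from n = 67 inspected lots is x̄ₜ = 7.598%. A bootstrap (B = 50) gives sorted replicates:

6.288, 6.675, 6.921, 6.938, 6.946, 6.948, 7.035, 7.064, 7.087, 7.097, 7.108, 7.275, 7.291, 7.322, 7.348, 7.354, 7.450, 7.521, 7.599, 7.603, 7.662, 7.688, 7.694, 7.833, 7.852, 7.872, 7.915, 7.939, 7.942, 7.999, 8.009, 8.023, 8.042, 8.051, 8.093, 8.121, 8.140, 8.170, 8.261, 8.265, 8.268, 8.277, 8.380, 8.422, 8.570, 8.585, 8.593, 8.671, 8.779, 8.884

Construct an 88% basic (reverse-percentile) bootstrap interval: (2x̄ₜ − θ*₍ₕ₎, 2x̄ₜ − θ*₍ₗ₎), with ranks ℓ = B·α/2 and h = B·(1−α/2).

Percentile endpoints at ranks 3 and 47: θ*₍3₎ = 6.921, θ*₍47₎ = 8.593.
Basic interval reflects these around x̄ₜ:
  lower = 2 × 7.598 − 8.593 = 6.603
  upper = 2 × 7.598 − 6.921 = 8.275

(6.603, 8.275)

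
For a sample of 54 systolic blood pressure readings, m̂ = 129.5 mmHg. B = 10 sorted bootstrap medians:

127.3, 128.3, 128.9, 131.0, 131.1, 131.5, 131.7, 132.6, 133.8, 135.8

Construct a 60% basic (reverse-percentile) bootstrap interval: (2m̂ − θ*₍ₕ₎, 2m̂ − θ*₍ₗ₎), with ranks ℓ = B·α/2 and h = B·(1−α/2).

Percentile endpoints at ranks 2 and 8: θ*₍2₎ = 128.3, θ*₍8₎ = 132.6.
Basic interval reflects these around m̂:
  lower = 2 × 129.5 − 132.6 = 126.4
  upper = 2 × 129.5 − 128.3 = 130.7

(126.4, 130.7)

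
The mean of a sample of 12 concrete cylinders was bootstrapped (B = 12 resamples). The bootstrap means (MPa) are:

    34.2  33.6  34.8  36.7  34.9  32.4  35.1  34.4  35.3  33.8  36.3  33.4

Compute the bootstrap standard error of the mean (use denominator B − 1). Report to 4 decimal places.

SE* = 1.2166

Bootstrap SE is the standard deviation of the 12 replicate means.
Mean of replicates: (34.2 + 33.6 + 34.8 + 36.7 + 34.9 + 32.4 + 35.1 + 34.4 + 35.3 + 33.8 + 36.3 + 33.4) / 12 = 414.90000 / 12 = 34.57500
Sum of squared deviations: (−0.37500)² + (−0.97500)² + (+0.22500)² + (+2.12500)² + (+0.32500)² + (−2.17500)² + (+0.52500)² + (−0.17500)² + (+0.72500)² + (−0.77500)² + (+1.72500)² + (−1.17500)² = 16.28250
Variance = 16.28250 / 11 = 1.48023
SE* = √1.48023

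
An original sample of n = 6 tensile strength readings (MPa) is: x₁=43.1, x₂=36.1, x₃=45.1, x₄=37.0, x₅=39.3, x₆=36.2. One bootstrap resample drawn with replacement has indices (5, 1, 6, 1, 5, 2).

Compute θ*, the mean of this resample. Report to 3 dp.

Resample values: 39.3, 43.1, 36.2, 43.1, 39.3, 36.1.
Mean = (39.3 + 43.1 + 36.2 + 43.1 + 39.3 + 36.1) / 6 = 237.10 / 6 = 39.517

θ* = 39.517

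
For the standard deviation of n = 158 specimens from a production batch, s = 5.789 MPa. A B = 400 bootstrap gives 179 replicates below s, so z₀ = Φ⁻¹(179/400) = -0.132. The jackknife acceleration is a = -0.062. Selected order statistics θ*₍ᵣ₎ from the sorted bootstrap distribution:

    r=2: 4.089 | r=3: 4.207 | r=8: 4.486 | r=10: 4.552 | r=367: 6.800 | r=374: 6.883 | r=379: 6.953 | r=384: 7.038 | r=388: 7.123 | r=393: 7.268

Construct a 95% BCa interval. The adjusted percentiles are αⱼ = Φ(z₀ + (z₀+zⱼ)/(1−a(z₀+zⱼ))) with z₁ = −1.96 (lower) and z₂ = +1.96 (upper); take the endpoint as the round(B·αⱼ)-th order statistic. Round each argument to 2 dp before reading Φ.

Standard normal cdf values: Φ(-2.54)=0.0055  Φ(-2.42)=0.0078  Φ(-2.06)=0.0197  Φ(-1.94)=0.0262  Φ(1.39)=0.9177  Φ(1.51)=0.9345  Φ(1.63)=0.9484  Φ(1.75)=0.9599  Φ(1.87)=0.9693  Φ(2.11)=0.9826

(4.089, 6.883)

Lower: z₀ + z₁ = -0.132 + (-1.960) = -2.092; 1 − a(z₀+z₁) = 1 − (-0.062)(-2.092) = 0.8703; argument = -0.132 + (-2.092)/0.8703 = -2.5358 → -2.54.
α₁ = Φ(-2.54) = 0.0055; rank = round(400 × 0.0055) = 2; θ*₍2₎ = 4.089.
Upper: z₀ + z₂ = 1.828; 1 − a(z₀+z₂) = 1.1133; argument = 1.5099 → 1.51; α₂ = 0.9345; rank = 374; θ*₍374₎ = 6.883.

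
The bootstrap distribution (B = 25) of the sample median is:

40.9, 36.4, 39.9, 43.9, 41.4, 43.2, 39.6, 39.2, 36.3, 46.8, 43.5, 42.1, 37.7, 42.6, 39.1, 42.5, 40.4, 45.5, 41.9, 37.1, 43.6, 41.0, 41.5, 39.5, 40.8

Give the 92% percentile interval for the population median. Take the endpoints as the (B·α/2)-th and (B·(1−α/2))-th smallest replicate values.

(36.3, 45.5)

Sorted replicates: 36.3, 36.4, 37.1, 37.7, 39.1, 39.2, 39.5, 39.6, 39.9, 40.4, 40.8, 40.9, 41.0, 41.4, 41.5, 41.9, 42.1, 42.5, 42.6, 43.2, 43.5, 43.6, 43.9, 45.5, 46.8
α = 0.08; lower rank = 25 × 0.040 = 1; upper rank = 25 × 0.960 = 24.
The 1st smallest replicate is 36.3; the 24th is 45.5.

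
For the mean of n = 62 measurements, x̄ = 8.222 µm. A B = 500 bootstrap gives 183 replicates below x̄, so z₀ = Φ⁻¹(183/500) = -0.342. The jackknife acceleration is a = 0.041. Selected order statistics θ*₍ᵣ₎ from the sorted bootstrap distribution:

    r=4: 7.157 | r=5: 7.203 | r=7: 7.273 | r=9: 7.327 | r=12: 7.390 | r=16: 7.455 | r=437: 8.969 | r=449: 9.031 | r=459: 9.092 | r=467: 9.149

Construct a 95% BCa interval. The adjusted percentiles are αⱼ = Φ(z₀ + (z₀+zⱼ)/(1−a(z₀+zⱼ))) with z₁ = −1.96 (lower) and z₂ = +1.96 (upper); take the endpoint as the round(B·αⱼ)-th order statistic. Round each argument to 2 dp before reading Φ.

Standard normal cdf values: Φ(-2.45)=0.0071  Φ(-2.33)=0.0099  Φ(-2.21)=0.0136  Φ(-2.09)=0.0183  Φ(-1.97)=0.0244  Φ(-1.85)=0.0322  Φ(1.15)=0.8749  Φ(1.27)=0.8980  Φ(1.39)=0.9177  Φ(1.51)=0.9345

(7.157, 9.092)

Lower: z₀ + z₁ = -0.342 + (-1.960) = -2.302; 1 − a(z₀+z₁) = 1 − (0.041)(-2.302) = 1.0944; argument = -0.342 + (-2.302)/1.0944 = -2.4455 → -2.45.
α₁ = Φ(-2.45) = 0.0071; rank = round(500 × 0.0071) = 4; θ*₍4₎ = 7.157.
Upper: z₀ + z₂ = 1.618; 1 − a(z₀+z₂) = 0.9337; argument = 1.3910 → 1.39; α₂ = 0.9177; rank = 459; θ*₍459₎ = 9.092.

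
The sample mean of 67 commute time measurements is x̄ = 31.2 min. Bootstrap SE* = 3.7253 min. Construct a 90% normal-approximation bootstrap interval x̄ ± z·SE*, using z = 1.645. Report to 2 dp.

(25.07, 37.33)

Margin = 1.645 × 3.7253 = 6.128
Interval: 31.2 ± 6.128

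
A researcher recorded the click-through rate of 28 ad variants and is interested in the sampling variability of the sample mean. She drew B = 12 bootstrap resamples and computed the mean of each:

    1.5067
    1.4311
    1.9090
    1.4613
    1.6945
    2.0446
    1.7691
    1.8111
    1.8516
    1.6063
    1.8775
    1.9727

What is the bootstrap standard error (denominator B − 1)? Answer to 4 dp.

SE* = 0.2045

Bootstrap SE is the standard deviation of the 12 replicate means.
Mean of replicates: (1.5067 + 1.4311 + 1.9090 + 1.4613 + 1.6945 + 2.0446 + 1.7691 + 1.8111 + 1.8516 + 1.6063 + 1.8775 + 1.9727) / 12 = 20.93550 / 12 = 1.74463
Sum of squared deviations: (−0.23793)² + (−0.31353)² + (+0.16437)² + (−0.28333)² + (−0.05013)² + (+0.29997)² + (+0.02447)² + (+0.06647)² + (+0.10697)² + (−0.13833)² + (+0.13287)² + (+0.22807)² = 0.45997
Variance = 0.45997 / 11 = 0.04182
SE* = √0.04182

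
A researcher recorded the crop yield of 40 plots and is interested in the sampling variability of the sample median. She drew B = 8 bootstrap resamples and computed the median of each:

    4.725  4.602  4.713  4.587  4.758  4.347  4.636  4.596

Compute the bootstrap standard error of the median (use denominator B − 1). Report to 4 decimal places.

Bootstrap SE is the standard deviation of the 8 replicate medians.
Mean of replicates: (4.725 + 4.602 + 4.713 + 4.587 + 4.758 + 4.347 + 4.636 + 4.596) / 8 = 36.964000 / 8 = 4.620500
Sum of squared deviations: (+0.104500)² + (−0.018500)² + (+0.092500)² + (−0.033500)² + (+0.137500)² + (−0.273500)² + (+0.015500)² + (−0.024500)² = 0.115490
Variance = 0.115490 / 7 = 0.016499
SE* = √0.016499

SE* = 0.1284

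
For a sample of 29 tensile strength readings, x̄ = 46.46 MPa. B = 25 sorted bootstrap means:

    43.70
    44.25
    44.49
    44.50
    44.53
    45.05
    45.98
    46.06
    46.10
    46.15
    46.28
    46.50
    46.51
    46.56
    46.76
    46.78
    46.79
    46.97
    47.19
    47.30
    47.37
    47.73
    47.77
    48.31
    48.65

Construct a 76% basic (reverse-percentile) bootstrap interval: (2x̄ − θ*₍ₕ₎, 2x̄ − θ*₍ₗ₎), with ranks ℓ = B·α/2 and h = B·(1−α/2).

Percentile endpoints at ranks 3 and 22: θ*₍3₎ = 44.49, θ*₍22₎ = 47.73.
Basic interval reflects these around x̄:
  lower = 2 × 46.46 − 47.73 = 45.19
  upper = 2 × 46.46 − 44.49 = 48.43

(45.19, 48.43)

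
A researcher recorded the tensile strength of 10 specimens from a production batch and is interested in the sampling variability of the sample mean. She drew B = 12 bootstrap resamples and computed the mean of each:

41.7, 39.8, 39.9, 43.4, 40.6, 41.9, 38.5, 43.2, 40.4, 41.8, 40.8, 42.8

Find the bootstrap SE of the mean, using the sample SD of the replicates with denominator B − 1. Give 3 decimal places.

SE* = 1.495

Bootstrap SE is the standard deviation of the 12 replicate means.
Mean of replicates: (41.7 + 39.8 + 39.9 + 43.4 + 40.6 + 41.9 + 38.5 + 43.2 + 40.4 + 41.8 + 40.8 + 42.8) / 12 = 494.8000 / 12 = 41.2333
Sum of squared deviations: (+0.4667)² + (−1.4333)² + (−1.3333)² + (+2.1667)² + (−0.6333)² + (+0.6667)² + (−2.7333)² + (+1.9667)² + (−0.8333)² + (+0.5667)² + (−0.4333)² + (+1.5667)² = 24.5867
Variance = 24.5867 / 11 = 2.2352
SE* = √2.2352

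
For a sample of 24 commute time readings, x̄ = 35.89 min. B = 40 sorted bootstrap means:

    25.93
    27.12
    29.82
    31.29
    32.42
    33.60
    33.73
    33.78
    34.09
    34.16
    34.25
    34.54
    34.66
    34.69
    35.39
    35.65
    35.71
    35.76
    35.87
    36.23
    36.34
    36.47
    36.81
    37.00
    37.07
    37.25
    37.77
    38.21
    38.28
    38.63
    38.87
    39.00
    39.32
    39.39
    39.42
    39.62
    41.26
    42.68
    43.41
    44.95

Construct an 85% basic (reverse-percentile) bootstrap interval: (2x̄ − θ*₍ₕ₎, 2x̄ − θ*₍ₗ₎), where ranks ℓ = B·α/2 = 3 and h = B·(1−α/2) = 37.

(30.52, 41.96)

Percentile endpoints at ranks 3 and 37: θ*₍3₎ = 29.82, θ*₍37₎ = 41.26.
Basic interval reflects these around x̄:
  lower = 2 × 35.89 − 41.26 = 30.52
  upper = 2 × 35.89 − 29.82 = 41.96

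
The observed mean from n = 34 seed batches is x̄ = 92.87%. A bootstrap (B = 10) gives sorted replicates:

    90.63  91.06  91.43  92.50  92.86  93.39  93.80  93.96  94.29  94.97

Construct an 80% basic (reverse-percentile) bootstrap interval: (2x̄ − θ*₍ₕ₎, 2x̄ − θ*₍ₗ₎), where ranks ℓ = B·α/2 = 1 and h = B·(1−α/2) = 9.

Percentile endpoints at ranks 1 and 9: θ*₍1₎ = 90.63, θ*₍9₎ = 94.29.
Basic interval reflects these around x̄:
  lower = 2 × 92.87 − 94.29 = 91.45
  upper = 2 × 92.87 − 90.63 = 95.11

(91.45, 95.11)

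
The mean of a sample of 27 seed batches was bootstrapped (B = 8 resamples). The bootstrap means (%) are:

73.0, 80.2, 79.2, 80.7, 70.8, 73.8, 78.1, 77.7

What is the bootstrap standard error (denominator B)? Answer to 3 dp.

SE* = 3.435

Bootstrap SE is the standard deviation of the 8 replicate means.
Mean of replicates: (73.0 + 80.2 + 79.2 + 80.7 + 70.8 + 73.8 + 78.1 + 77.7) / 8 = 613.5000 / 8 = 76.6875
Sum of squared deviations: (−3.6875)² + (+3.5125)² + (+2.5125)² + (+4.0125)² + (−5.8875)² + (−2.8875)² + (+1.4125)² + (+1.0125)² = 94.3688
Variance = 94.3688 / 8 = 11.7961
SE* = √11.7961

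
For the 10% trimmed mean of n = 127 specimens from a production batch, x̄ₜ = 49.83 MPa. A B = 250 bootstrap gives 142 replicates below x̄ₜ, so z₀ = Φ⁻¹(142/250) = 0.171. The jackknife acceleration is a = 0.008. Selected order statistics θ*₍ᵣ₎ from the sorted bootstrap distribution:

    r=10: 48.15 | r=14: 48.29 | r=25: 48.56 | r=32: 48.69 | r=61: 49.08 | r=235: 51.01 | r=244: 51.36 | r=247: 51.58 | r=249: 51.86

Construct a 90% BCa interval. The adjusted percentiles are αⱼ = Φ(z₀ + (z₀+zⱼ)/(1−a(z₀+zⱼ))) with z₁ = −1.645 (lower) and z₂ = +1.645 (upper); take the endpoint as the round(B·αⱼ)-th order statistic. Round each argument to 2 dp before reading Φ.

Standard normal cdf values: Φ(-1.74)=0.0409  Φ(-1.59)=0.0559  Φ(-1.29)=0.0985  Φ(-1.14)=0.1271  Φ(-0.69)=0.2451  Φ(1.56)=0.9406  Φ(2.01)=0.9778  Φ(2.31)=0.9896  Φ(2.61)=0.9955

Lower: z₀ + z₁ = 0.171 + (-1.645) = -1.474; 1 − a(z₀+z₁) = 1 − (0.008)(-1.474) = 1.0118; argument = 0.171 + (-1.474)/1.0118 = -1.2858 → -1.29.
α₁ = Φ(-1.29) = 0.0985; rank = round(250 × 0.0985) = 25; θ*₍25₎ = 48.56.
Upper: z₀ + z₂ = 1.816; 1 − a(z₀+z₂) = 0.9855; argument = 2.0138 → 2.01; α₂ = 0.9778; rank = 244; θ*₍244₎ = 51.36.

(48.56, 51.36)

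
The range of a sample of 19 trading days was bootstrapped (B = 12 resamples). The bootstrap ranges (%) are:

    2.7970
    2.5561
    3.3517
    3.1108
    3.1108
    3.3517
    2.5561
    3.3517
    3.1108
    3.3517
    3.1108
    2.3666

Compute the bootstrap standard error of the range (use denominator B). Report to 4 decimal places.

Bootstrap SE is the standard deviation of the 12 replicate ranges.
Mean of replicates: (2.7970 + 2.5561 + 3.3517 + 3.1108 + 3.1108 + 3.3517 + 2.5561 + 3.3517 + 3.1108 + 3.3517 + 3.1108 + 2.3666) / 12 = 36.12580 / 12 = 3.01048
Sum of squared deviations: (−0.21348)² + (−0.45438)² + (+0.34122)² + (+0.10032)² + (+0.10032)² + (+0.34122)² + (−0.45438)² + (+0.34122)² + (+0.10032)² + (+0.34122)² + (+0.10032)² + (−0.64388)² = 1.37906
Variance = 1.37906 / 12 = 0.11492
SE* = √0.11492

SE* = 0.3390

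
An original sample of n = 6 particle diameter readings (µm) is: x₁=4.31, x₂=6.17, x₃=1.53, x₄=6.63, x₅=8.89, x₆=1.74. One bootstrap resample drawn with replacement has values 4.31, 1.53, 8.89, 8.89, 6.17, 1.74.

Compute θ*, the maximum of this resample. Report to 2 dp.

Maximum = 8.89

θ* = 8.89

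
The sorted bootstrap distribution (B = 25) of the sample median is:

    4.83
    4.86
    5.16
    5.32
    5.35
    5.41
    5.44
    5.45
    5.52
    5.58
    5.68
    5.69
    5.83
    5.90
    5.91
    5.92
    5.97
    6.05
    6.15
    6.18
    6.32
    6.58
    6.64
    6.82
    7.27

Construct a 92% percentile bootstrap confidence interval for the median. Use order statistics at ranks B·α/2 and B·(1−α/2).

(4.83, 6.82)

α = 0.08; lower rank = 25 × 0.040 = 1; upper rank = 25 × 0.960 = 24.
The 1st smallest replicate is 4.83; the 24th is 6.82.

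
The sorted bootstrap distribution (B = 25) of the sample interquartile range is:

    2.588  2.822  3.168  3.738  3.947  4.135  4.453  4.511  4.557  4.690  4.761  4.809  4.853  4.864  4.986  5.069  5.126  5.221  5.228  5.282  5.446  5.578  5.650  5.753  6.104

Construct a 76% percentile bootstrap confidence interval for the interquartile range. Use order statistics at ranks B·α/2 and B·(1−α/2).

α = 0.24; lower rank = 25 × 0.120 = 3; upper rank = 25 × 0.880 = 22.
The 3rd smallest replicate is 3.168; the 22nd is 5.578.

(3.168, 5.578)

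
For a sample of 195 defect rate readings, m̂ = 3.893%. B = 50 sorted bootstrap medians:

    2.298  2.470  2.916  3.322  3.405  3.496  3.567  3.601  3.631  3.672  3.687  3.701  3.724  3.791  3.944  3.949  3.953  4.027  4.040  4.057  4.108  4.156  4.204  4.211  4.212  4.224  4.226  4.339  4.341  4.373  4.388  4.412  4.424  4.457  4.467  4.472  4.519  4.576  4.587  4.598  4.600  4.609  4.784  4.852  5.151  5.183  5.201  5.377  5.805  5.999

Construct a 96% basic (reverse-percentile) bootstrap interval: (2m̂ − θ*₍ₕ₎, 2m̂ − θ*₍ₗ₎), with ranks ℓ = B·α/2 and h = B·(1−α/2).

(1.981, 5.488)

Percentile endpoints at ranks 1 and 49: θ*₍1₎ = 2.298, θ*₍49₎ = 5.805.
Basic interval reflects these around m̂:
  lower = 2 × 3.893 − 5.805 = 1.981
  upper = 2 × 3.893 − 2.298 = 5.488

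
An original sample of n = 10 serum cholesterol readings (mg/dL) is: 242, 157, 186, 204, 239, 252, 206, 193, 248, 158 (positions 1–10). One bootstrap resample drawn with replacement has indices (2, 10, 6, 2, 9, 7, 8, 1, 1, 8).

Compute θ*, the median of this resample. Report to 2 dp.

θ* = 199.50

Resample values: 157, 158, 252, 157, 248, 206, 193, 242, 242, 193.
Sorted: 157, 157, 158, 193, 193, 206, 242, 242, 248, 252
Median = average of the two middle values = 199.50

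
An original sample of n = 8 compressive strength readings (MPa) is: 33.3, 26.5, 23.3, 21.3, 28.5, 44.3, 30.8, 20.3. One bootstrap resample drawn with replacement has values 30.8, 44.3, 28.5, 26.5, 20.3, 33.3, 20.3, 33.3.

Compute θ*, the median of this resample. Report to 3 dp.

Sorted: 20.3, 20.3, 26.5, 28.5, 30.8, 33.3, 33.3, 44.3
Median = average of the two middle values = 29.650

θ* = 29.650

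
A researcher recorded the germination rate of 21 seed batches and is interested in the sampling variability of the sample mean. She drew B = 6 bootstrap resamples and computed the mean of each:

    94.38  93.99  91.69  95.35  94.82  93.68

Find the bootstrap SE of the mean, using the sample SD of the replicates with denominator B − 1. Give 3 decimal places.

Bootstrap SE is the standard deviation of the 6 replicate means.
Mean of replicates: (94.38 + 93.99 + 91.69 + 95.35 + 94.82 + 93.68) / 6 = 563.9100 / 6 = 93.9850
Sum of squared deviations: (+0.3950)² + (+0.0050)² + (−2.2950)² + (+1.3650)² + (+0.8350)² + (−0.3050)² = 8.0765
Variance = 8.0765 / 5 = 1.6153
SE* = √1.6153

SE* = 1.271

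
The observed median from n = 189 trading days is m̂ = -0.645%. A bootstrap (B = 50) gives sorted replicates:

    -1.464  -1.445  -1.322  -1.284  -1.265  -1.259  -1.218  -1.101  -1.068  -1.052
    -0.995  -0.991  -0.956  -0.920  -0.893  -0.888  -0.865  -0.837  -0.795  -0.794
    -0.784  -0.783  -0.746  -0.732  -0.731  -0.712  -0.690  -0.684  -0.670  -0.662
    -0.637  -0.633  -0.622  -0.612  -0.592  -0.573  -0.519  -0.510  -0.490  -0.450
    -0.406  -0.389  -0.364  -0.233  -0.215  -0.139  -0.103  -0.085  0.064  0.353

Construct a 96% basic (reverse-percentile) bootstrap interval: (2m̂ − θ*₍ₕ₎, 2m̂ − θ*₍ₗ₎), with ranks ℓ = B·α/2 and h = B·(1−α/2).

(-1.354, 0.174)

Percentile endpoints at ranks 1 and 49: θ*₍1₎ = -1.464, θ*₍49₎ = 0.064.
Basic interval reflects these around m̂:
  lower = 2 × -0.645 − 0.064 = -1.354
  upper = 2 × -0.645 − -1.464 = 0.174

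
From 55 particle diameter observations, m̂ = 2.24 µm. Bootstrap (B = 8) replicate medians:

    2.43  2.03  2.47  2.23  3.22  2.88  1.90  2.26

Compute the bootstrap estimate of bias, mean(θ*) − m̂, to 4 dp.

bias = +0.1875

mean(θ*) = (2.43 + 2.03 + 2.47 + 2.23 + 3.22 + 2.88 + 1.90 + 2.26) / 8 = 2.42750
bias = 2.42750 − 2.24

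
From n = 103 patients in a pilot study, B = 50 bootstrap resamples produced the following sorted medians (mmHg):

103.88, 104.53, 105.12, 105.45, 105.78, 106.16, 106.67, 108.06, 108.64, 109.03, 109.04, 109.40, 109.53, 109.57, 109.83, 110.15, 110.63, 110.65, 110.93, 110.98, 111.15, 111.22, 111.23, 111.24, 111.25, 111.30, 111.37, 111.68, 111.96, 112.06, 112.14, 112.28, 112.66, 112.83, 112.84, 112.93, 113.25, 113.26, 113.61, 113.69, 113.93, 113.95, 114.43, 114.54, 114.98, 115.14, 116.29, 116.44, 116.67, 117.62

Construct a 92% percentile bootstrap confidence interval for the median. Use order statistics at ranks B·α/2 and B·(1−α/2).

(104.53, 116.44)

α = 0.08; lower rank = 50 × 0.040 = 2; upper rank = 50 × 0.960 = 48.
The 2nd smallest replicate is 104.53; the 48th is 116.44.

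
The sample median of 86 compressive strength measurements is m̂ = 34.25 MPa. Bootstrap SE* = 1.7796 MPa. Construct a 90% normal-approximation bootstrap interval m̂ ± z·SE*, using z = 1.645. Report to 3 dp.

(31.323, 37.177)

Margin = 1.645 × 1.7796 = 2.9274
Interval: 34.25 ± 2.9274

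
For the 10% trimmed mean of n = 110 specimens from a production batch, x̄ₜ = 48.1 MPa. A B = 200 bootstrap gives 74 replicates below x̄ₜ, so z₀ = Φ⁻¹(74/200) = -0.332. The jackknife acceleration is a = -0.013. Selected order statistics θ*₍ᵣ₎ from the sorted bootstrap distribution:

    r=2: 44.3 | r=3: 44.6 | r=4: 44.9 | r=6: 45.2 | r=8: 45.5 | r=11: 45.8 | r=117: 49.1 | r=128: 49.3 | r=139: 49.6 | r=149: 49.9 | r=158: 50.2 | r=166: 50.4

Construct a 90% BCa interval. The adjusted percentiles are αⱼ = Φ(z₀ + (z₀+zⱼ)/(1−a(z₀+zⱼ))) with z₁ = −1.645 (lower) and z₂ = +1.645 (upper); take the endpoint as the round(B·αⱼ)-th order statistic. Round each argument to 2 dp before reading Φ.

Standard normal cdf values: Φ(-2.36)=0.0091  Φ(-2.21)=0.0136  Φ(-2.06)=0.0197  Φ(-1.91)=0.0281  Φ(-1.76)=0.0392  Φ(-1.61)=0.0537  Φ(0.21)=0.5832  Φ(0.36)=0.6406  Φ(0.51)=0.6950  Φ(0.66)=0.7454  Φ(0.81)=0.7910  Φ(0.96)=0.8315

(44.3, 50.4)

Lower: z₀ + z₁ = -0.332 + (-1.645) = -1.977; 1 − a(z₀+z₁) = 1 − (-0.013)(-1.977) = 0.9743; argument = -0.332 + (-1.977)/0.9743 = -2.3612 → -2.36.
α₁ = Φ(-2.36) = 0.0091; rank = round(200 × 0.0091) = 2; θ*₍2₎ = 44.3.
Upper: z₀ + z₂ = 1.313; 1 − a(z₀+z₂) = 1.0171; argument = 0.9590 → 0.96; α₂ = 0.8315; rank = 166; θ*₍166₎ = 50.4.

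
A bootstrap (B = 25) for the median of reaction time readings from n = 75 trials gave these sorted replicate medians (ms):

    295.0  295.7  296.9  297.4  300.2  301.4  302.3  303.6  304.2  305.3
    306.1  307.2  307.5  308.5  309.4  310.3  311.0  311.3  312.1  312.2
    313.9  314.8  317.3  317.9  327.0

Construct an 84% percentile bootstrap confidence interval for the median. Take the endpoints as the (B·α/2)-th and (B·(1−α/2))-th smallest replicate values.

(295.7, 317.3)

α = 0.16; lower rank = 25 × 0.080 = 2; upper rank = 25 × 0.920 = 23.
The 2nd smallest replicate is 295.7; the 23rd is 317.3.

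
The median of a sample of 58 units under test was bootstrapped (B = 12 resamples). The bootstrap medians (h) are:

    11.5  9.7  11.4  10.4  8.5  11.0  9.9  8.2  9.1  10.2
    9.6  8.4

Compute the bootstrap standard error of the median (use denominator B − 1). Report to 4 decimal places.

SE* = 1.1347

Bootstrap SE is the standard deviation of the 12 replicate medians.
Mean of replicates: (11.5 + 9.7 + 11.4 + 10.4 + 8.5 + 11.0 + 9.9 + 8.2 + 9.1 + 10.2 + 9.6 + 8.4) / 12 = 117.90000 / 12 = 9.82500
Sum of squared deviations: (+1.67500)² + (−0.12500)² + (+1.57500)² + (+0.57500)² + (−1.32500)² + (+1.17500)² + (+0.07500)² + (−1.62500)² + (−0.72500)² + (+0.37500)² + (−0.22500)² + (−1.42500)² = 14.16250
Variance = 14.16250 / 11 = 1.28750
SE* = √1.28750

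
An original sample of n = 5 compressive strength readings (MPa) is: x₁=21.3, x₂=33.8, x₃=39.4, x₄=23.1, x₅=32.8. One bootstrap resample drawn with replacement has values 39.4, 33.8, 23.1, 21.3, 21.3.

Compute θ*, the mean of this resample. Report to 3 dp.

θ* = 27.780

Mean = (39.4 + 33.8 + 23.1 + 21.3 + 21.3) / 5 = 138.90 / 5 = 27.780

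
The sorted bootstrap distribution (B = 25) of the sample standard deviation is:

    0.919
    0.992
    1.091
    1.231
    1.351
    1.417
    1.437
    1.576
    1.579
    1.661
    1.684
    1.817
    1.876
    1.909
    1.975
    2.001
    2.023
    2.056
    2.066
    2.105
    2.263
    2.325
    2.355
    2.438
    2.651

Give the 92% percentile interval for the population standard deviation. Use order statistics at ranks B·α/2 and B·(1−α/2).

(0.919, 2.438)

α = 0.08; lower rank = 25 × 0.040 = 1; upper rank = 25 × 0.960 = 24.
The 1st smallest replicate is 0.919; the 24th is 2.438.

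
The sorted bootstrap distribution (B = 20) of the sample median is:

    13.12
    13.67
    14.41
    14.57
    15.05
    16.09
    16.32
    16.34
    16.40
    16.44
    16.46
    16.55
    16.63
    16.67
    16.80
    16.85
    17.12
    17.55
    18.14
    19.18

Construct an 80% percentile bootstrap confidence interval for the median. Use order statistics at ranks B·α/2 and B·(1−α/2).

α = 0.20; lower rank = 20 × 0.100 = 2; upper rank = 20 × 0.900 = 18.
The 2nd smallest replicate is 13.67; the 18th is 17.55.

(13.67, 17.55)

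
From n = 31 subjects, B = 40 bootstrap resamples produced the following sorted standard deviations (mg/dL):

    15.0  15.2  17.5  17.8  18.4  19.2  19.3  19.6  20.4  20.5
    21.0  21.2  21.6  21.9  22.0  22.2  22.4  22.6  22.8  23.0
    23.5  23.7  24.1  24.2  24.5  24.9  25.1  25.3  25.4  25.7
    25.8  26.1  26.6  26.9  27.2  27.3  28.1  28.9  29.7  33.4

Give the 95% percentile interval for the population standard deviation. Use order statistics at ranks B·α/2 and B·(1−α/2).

α = 0.05; lower rank = 40 × 0.025 = 1; upper rank = 40 × 0.975 = 39.
The 1st smallest replicate is 15.0; the 39th is 29.7.

(15.0, 29.7)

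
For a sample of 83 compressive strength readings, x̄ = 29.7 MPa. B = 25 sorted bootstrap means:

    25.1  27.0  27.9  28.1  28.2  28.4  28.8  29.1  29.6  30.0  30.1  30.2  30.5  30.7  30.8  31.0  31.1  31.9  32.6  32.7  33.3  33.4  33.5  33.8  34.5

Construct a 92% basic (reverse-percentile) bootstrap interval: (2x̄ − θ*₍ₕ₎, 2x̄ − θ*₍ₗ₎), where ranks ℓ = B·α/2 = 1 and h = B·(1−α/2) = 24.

Percentile endpoints at ranks 1 and 24: θ*₍1₎ = 25.1, θ*₍24₎ = 33.8.
Basic interval reflects these around x̄:
  lower = 2 × 29.7 − 33.8 = 25.6
  upper = 2 × 29.7 − 25.1 = 34.3

(25.6, 34.3)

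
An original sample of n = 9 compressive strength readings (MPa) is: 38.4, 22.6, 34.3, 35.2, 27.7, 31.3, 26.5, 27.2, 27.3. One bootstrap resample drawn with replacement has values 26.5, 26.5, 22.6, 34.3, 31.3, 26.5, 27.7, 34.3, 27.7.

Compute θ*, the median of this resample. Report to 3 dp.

Sorted: 22.6, 26.5, 26.5, 26.5, 27.7, 27.7, 31.3, 34.3, 34.3
Median = middle value = 27.700

θ* = 27.700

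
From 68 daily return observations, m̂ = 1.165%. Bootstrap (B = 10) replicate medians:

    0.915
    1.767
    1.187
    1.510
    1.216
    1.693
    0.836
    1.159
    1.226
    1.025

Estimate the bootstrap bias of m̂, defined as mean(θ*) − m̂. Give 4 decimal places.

mean(θ*) = (0.915 + 1.767 + 1.187 + 1.510 + 1.216 + 1.693 + 0.836 + 1.159 + 1.226 + 1.025) / 10 = 1.25340
bias = 1.25340 − 1.165

bias = +0.0884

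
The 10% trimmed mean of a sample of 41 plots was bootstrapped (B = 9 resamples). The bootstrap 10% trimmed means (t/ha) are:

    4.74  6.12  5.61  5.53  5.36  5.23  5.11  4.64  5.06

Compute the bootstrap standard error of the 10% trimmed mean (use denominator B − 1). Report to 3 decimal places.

SE* = 0.456

Bootstrap SE is the standard deviation of the 9 replicate 10% trimmed means.
Mean of replicates: (4.74 + 6.12 + 5.61 + 5.53 + 5.36 + 5.23 + 5.11 + 4.64 + 5.06) / 9 = 47.4000 / 9 = 5.2667
Sum of squared deviations: (−0.5267)² + (+0.8533)² + (+0.3433)² + (+0.2633)² + (+0.0933)² + (−0.0367)² + (−0.1567)² + (−0.6267)² + (−0.2067)² = 1.6628
Variance = 1.6628 / 8 = 0.2079
SE* = √0.2079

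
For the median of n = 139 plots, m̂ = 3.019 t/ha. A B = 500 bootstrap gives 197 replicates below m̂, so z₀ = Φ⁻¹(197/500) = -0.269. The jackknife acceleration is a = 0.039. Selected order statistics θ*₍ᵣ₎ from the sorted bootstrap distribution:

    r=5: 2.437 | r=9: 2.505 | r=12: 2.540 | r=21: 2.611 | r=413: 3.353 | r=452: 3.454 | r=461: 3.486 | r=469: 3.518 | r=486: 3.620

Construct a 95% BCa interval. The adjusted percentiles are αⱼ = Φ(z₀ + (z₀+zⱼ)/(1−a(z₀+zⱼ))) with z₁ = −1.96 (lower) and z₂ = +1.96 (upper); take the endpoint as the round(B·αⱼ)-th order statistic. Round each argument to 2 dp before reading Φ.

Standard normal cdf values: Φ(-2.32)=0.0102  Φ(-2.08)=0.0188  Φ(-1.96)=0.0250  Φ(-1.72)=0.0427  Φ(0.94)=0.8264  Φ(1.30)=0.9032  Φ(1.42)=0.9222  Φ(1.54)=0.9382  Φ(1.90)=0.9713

Lower: z₀ + z₁ = -0.269 + (-1.960) = -2.229; 1 − a(z₀+z₁) = 1 − (0.039)(-2.229) = 1.0869; argument = -0.269 + (-2.229)/1.0869 = -2.3197 → -2.32.
α₁ = Φ(-2.32) = 0.0102; rank = round(500 × 0.0102) = 5; θ*₍5₎ = 2.437.
Upper: z₀ + z₂ = 1.691; 1 − a(z₀+z₂) = 0.9341; argument = 1.5414 → 1.54; α₂ = 0.9382; rank = 469; θ*₍469₎ = 3.518.

(2.437, 3.518)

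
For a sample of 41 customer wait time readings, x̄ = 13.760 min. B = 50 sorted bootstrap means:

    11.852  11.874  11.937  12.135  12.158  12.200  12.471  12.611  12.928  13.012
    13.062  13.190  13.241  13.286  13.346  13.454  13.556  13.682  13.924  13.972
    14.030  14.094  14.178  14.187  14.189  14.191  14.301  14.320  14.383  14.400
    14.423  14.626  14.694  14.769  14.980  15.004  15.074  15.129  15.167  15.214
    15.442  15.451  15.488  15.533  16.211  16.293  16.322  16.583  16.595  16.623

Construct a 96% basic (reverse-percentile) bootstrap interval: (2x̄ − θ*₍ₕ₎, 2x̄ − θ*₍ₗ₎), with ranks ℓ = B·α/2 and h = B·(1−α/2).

(10.925, 15.668)

Percentile endpoints at ranks 1 and 49: θ*₍1₎ = 11.852, θ*₍49₎ = 16.595.
Basic interval reflects these around x̄:
  lower = 2 × 13.760 − 16.595 = 10.925
  upper = 2 × 13.760 − 11.852 = 15.668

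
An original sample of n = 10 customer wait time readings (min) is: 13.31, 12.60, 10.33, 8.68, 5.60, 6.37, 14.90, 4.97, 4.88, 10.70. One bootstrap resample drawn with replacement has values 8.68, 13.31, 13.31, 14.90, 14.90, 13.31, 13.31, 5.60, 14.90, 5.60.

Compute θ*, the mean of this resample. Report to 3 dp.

θ* = 11.782

Mean = (8.68 + 13.31 + 13.31 + 14.90 + 14.90 + 13.31 + 13.31 + 5.60 + 14.90 + 5.60) / 10 = 117.820 / 10 = 11.782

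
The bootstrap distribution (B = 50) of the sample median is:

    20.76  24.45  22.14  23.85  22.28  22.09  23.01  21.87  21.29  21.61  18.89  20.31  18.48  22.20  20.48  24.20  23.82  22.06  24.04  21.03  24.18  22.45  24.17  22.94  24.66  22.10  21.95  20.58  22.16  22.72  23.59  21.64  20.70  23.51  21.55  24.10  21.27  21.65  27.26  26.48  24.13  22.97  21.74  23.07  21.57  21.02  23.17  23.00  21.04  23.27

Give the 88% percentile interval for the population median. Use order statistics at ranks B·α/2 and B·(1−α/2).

Sorted replicates: 18.48, 18.89, 20.31, 20.48, 20.58, 20.70, 20.76, 21.02, 21.03, 21.04, 21.27, 21.29, 21.55, 21.57, 21.61, 21.64, 21.65, 21.74, 21.87, 21.95, 22.06, 22.09, 22.10, 22.14, 22.16, 22.20, 22.28, 22.45, 22.72, 22.94, 22.97, 23.00, 23.01, 23.07, 23.17, 23.27, 23.51, 23.59, 23.82, 23.85, 24.04, 24.10, 24.13, 24.17, 24.18, 24.20, 24.45, 24.66, 26.48, 27.26
α = 0.12; lower rank = 50 × 0.060 = 3; upper rank = 50 × 0.940 = 47.
The 3rd smallest replicate is 20.31; the 47th is 24.45.

(20.31, 24.45)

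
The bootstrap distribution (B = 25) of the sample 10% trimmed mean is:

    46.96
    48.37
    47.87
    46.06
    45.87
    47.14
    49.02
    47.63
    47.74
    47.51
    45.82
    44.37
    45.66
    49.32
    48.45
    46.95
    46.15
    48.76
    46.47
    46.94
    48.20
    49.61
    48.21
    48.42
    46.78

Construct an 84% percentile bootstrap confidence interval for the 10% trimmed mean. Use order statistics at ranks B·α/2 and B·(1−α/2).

Sorted replicates: 44.37, 45.66, 45.82, 45.87, 46.06, 46.15, 46.47, 46.78, 46.94, 46.95, 46.96, 47.14, 47.51, 47.63, 47.74, 47.87, 48.20, 48.21, 48.37, 48.42, 48.45, 48.76, 49.02, 49.32, 49.61
α = 0.16; lower rank = 25 × 0.080 = 2; upper rank = 25 × 0.920 = 23.
The 2nd smallest replicate is 45.66; the 23rd is 49.02.

(45.66, 49.02)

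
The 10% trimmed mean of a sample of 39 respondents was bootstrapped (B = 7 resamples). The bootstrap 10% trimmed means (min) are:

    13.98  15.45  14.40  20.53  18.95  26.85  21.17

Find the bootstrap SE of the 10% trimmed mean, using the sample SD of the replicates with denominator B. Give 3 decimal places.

Bootstrap SE is the standard deviation of the 7 replicate 10% trimmed means.
Mean of replicates: (13.98 + 15.45 + 14.40 + 20.53 + 18.95 + 26.85 + 21.17) / 7 = 131.3300 / 7 = 18.7614
Sum of squared deviations: (−4.7814)² + (−3.3114)² + (−4.3614)² + (+1.7686)² + (+0.1886)² + (+8.0886)² + (+2.4086)² = 127.2393
Variance = 127.2393 / 7 = 18.1770
SE* = √18.1770

SE* = 4.263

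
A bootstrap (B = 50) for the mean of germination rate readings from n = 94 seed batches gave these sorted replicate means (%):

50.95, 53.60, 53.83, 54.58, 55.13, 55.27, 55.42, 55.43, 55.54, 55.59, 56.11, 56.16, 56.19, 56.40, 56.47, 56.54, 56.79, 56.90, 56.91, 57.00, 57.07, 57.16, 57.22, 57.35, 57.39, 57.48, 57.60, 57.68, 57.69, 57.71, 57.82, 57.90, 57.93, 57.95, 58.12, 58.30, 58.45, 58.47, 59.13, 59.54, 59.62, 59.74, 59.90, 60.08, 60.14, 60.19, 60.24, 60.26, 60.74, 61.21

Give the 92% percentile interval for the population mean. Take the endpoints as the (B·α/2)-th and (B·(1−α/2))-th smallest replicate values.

α = 0.08; lower rank = 50 × 0.040 = 2; upper rank = 50 × 0.960 = 48.
The 2nd smallest replicate is 53.60; the 48th is 60.26.

(53.60, 60.26)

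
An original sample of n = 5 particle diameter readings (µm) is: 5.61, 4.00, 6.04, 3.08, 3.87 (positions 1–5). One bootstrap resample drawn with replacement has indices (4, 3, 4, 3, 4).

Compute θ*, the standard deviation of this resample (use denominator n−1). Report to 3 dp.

θ* = 1.621

Resample values: 3.08, 6.04, 3.08, 6.04, 3.08.
Mean = 4.2640; sum of squared deviations = 10.5139
s² = 10.5139 / 4 = 2.6285
s = √2.6285 = 1.621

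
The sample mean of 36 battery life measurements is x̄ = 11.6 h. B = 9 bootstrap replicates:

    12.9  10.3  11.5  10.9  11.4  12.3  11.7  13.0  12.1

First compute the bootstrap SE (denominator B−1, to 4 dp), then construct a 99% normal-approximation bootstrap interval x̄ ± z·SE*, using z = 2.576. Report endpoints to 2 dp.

(9.31, 13.89)

Mean of replicates = 11.7889; sum of squared deviations = 6.3089; SE* = √(6.3089/8) = 0.8880
Margin = 2.576 × 0.8880 = 2.287
Interval: 11.6 ± 2.287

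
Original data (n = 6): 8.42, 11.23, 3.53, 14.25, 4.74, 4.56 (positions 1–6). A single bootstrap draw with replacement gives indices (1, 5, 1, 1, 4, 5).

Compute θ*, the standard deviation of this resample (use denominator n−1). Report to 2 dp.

θ* = 3.48

Resample values: 8.42, 4.74, 8.42, 8.42, 14.25, 4.74.
Mean = 8.1650; sum of squared deviations = 60.6835
s² = 60.6835 / 5 = 12.1367
s = √12.1367 = 3.48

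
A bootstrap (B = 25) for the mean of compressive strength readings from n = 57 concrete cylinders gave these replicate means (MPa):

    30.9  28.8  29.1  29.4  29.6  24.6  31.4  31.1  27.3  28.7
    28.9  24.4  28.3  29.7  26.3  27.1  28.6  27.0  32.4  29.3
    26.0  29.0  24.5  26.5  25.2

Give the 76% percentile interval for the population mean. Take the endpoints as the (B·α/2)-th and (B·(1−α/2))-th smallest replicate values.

(24.6, 30.9)

Sorted replicates: 24.4, 24.5, 24.6, 25.2, 26.0, 26.3, 26.5, 27.0, 27.1, 27.3, 28.3, 28.6, 28.7, 28.8, 28.9, 29.0, 29.1, 29.3, 29.4, 29.6, 29.7, 30.9, 31.1, 31.4, 32.4
α = 0.24; lower rank = 25 × 0.120 = 3; upper rank = 25 × 0.880 = 22.
The 3rd smallest replicate is 24.6; the 22nd is 30.9.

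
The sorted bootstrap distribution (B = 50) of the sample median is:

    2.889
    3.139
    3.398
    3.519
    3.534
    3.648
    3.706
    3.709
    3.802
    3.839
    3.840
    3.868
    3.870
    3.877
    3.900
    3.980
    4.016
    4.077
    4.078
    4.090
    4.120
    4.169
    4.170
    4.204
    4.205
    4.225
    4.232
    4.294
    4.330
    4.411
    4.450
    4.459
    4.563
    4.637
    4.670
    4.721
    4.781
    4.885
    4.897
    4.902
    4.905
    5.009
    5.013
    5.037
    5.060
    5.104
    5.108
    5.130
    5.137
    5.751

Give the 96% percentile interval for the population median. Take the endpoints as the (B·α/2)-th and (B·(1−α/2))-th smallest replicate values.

(2.889, 5.137)

α = 0.04; lower rank = 50 × 0.020 = 1; upper rank = 50 × 0.980 = 49.
The 1st smallest replicate is 2.889; the 49th is 5.137.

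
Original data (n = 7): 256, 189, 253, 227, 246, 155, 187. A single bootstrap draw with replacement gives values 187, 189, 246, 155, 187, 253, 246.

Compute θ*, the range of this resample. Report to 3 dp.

θ* = 98.000

Range = 253 − 155 = 98.000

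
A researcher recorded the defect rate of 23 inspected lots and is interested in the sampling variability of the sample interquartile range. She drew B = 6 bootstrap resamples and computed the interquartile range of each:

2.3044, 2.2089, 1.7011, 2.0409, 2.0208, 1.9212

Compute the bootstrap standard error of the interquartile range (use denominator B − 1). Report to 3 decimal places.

Bootstrap SE is the standard deviation of the 6 replicate interquartile ranges.
Mean of replicates: (2.3044 + 2.2089 + 1.7011 + 2.0409 + 2.0208 + 1.9212) / 6 = 12.19730 / 6 = 2.03288
Sum of squared deviations: (+0.27152)² + (+0.17602)² + (−0.33178)² + (+0.00802)² + (−0.01208)² + (−0.11168)² = 0.22747
Variance = 0.22747 / 5 = 0.04549
SE* = √0.04549

SE* = 0.213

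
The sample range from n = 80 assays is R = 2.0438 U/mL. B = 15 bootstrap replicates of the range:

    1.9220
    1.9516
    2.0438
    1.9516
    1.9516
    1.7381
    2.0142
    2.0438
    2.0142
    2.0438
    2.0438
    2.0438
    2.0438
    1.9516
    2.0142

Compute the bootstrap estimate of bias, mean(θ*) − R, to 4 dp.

mean(θ*) = (1.9220 + 1.9516 + 2.0438 + 1.9516 + 1.9516 + 1.7381 + 2.0142 + 2.0438 + 2.0142 + 2.0438 + 2.0438 + 2.0438 + 2.0438 + 1.9516 + 2.0142) / 15 = 1.98479
bias = 1.98479 − 2.0438

bias = −0.0590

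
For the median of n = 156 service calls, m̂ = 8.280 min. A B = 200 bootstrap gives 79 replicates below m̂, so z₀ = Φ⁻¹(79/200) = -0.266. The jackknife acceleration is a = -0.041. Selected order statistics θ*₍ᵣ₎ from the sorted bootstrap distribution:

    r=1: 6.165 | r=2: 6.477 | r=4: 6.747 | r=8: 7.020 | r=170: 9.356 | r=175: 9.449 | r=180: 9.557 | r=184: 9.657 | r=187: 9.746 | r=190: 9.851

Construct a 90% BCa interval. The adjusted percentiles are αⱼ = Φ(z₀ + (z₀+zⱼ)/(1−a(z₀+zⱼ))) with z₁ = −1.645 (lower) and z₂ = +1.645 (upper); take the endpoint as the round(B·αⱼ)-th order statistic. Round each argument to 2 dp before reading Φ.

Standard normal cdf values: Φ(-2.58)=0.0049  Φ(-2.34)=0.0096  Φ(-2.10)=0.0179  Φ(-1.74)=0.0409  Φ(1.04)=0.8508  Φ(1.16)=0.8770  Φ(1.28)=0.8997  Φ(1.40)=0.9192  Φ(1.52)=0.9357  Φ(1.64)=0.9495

Lower: z₀ + z₁ = -0.266 + (-1.645) = -1.911; 1 − a(z₀+z₁) = 1 − (-0.041)(-1.911) = 0.9216; argument = -0.266 + (-1.911)/0.9216 = -2.3395 → -2.34.
α₁ = Φ(-2.34) = 0.0096; rank = round(200 × 0.0096) = 2; θ*₍2₎ = 6.477.
Upper: z₀ + z₂ = 1.379; 1 − a(z₀+z₂) = 1.0565; argument = 1.0392 → 1.04; α₂ = 0.8508; rank = 170; θ*₍170₎ = 9.356.

(6.477, 9.356)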